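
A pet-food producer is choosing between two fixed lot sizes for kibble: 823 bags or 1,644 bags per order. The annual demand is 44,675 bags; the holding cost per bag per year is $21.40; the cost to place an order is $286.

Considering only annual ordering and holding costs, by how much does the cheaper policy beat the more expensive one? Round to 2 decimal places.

$1,031.66

TC(Q) = (D/Q)S + (Q/2)H
TC(823) = (44,675/823)×286 + (823/2)×21.4 = $24,331.07
TC(1,644) = (44,675/1,644)×286 + (1,644/2)×21.4 = $25,362.73
Lots of 823 are cheaper by $1,031.66.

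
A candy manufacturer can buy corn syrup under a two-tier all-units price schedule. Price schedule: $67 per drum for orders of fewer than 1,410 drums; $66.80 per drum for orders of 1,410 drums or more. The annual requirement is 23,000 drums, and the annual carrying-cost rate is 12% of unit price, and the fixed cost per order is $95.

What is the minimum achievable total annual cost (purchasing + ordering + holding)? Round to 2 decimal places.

H₁ = 12%×$67 = $8.0400;  H₂ = 12%×$66.80 = $8.0160
EOQ₁ = √(2×23,000×95/8.0400) = 737.25  (< 1,410, feasible at tier 1)
EOQ₂ = √(2×23,000×95/8.0160) = 738.35  (< 1,410 → use Q = 1,410 at tier-2 price)
TC(tier 1 (EOQ₁), Q≈737.2) = $1,546,927.46
TC(tier 2, Q≈1,410.0) = $1,543,600.93
Minimum at tier 2: $1,543,600.93

$1,543,600.93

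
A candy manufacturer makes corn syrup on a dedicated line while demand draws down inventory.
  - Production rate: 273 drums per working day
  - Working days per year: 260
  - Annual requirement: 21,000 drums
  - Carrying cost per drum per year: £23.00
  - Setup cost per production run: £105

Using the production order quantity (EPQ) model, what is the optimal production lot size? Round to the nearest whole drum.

522 drums

d = 21,000/260 = 80.7692 drums/day;  effective holding cost H(1 − d/p) = 23·(1 − 80.7692/273) = 16.19527
Q* = √(2DS / H_eff) = √(2·21,000·105 / 16.19527) ≈ 521.83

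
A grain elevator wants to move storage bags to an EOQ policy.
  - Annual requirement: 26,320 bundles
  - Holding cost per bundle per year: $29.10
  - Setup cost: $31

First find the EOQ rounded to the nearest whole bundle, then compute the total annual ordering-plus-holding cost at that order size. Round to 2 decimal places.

$6,891.05

Optimal lot size Q* = (2 × 26,320 × $31 / $29.1)^½ ≈ 236.81 → Q = 237 bundles
Annual ordering cost = (D/Q)·S = (26,320/237) × 31 = $3,442.70
Annual holding cost  = (Q/2)·H = (237/2) × 29.1 = $3,448.35
Total = $3,442.70 + $3,448.35 = $6,891.05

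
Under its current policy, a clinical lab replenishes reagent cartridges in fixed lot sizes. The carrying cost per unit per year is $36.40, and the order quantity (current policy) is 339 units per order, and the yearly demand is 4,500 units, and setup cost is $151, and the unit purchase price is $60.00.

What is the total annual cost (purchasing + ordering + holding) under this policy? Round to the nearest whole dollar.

Annual ordering cost = (D/Q)·S = (4,500/339) × 151 = $2,004.42
Annual holding cost  = (Q/2)·H = (339/2) × 36.4 = $6,169.80
Purchase cost = D·C = 4,500 × 60 = $270,000.00
Total = $2,004.42 + $6,169.80 + $270,000.00 = $278,174.22

$278,174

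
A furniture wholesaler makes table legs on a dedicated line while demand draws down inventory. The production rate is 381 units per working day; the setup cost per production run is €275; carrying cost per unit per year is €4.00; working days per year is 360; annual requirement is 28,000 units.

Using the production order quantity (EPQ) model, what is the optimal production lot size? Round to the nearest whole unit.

2,199 units

d = 28,000/360 = 77.7778 units/day;  effective holding cost H(1 − d/p) = 4·(1 − 77.7778/381) = 3.18344
Q* = √(2DS / H_eff) = √(2·28,000·275 / 3.18344) ≈ 2,199.44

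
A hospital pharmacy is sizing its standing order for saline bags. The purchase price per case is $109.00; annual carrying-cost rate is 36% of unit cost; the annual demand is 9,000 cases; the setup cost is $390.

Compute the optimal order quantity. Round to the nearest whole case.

423 cases

Carrying cost H = $109 × 36% = $39.2400/case/yr
EOQ = √(2DS/H) = √(2 × 9,000 × 390 / 39.24)
    = √(178,899.08) ≈ 422.96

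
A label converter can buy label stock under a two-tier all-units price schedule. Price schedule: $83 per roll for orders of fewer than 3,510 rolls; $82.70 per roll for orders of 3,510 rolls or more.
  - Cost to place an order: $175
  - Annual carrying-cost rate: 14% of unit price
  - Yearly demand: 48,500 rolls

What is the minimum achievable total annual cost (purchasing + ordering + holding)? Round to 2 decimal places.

H₁ = 14%×$83 = $11.6200;  H₂ = 14%×$82.70 = $11.5780
EOQ₁ = √(2×48,500×175/11.6200) = 1,208.65  (< 3,510, feasible at tier 1)
EOQ₂ = √(2×48,500×175/11.5780) = 1,210.84  (< 3,510 → use Q = 3,510 at tier-2 price)
TC(tier 1 (EOQ₁), Q≈1,208.7) = $4,039,544.55
TC(tier 2, Q≈3,510.0) = $4,033,687.48
Minimum at tier 2: $4,033,687.48

$4,033,687.48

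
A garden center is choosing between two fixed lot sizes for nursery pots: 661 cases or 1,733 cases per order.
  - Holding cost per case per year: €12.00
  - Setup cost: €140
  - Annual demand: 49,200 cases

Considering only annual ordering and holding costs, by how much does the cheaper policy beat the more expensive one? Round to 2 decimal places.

Annual cost at Q: ordering D·S/Q plus holding Q·H/2.
TC(661) = (49,200/661)×140 + (661/2)×12 = €14,386.57
TC(1,733) = (49,200/1,733)×140 + (1,733/2)×12 = €14,372.61
Lots of 1,733 are cheaper by €13.96.

€13.96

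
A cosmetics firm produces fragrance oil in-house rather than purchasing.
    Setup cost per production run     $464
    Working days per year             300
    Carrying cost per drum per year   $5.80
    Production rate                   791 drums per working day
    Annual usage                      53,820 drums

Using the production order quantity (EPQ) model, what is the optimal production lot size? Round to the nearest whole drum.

3,337 drums

d = 53,820/300 = 179.4000 drums/day;  effective holding cost H(1 − d/p) = 5.8·(1 − 179.4000/791) = 4.48455
Q* = √(2DS / H_eff) = √(2·53,820·464 / 4.48455) ≈ 3,337.23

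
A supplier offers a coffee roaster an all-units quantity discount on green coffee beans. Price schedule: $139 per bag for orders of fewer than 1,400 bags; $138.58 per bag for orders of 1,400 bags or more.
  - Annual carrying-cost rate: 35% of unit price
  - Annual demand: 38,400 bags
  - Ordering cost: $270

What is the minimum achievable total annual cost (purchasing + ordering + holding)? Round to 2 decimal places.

$5,362,829.81

H₁ = 35%×$139 = $48.6500;  H₂ = 35%×$138.58 = $48.5030
EOQ₁ = √(2×38,400×270/48.6500) = 652.86  (< 1,400, feasible at tier 1)
EOQ₂ = √(2×38,400×270/48.5030) = 653.85  (< 1,400 → use Q = 1,400 at tier-2 price)
TC(tier 1 (EOQ₁), Q≈652.9) = $5,369,361.71
TC(tier 2, Q≈1,400.0) = $5,362,829.81
Minimum at tier 2: $5,362,829.81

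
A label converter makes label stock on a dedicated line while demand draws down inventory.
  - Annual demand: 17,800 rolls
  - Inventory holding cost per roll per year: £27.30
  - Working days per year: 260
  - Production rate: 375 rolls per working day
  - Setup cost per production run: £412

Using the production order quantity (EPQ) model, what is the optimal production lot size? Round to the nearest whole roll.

811 rolls

Daily demand d = 17,800/260 = 68.462; p = 375; 1 − d/p = 0.81744
EPQ = √(2DS / (H(1 − d/p)))
    = √(2 × 17,800 × 412 / (27.3 × 0.81744)) ≈ 810.71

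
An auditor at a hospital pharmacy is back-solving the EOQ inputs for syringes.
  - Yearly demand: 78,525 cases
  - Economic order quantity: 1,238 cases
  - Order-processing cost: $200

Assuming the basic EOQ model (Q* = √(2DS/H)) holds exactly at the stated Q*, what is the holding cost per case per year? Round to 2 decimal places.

From Q* = √(2DS/H) ⇒ Q*² = 2DS/H.
H = 2DS / Q² = 2 × 78,525 × 200 / 1,238² = 20.4940

$20.49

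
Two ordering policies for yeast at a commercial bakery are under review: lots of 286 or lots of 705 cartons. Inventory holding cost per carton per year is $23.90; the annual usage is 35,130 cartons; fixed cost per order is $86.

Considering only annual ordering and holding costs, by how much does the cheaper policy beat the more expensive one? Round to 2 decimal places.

TC(Q) = (D/Q)S + (Q/2)H
TC(286) = (35,130/286)×86 + (286/2)×23.9 = $13,981.27
TC(705) = (35,130/705)×86 + (705/2)×23.9 = $12,710.11
Lots of 705 are cheaper by $1,271.15.

$1,271.15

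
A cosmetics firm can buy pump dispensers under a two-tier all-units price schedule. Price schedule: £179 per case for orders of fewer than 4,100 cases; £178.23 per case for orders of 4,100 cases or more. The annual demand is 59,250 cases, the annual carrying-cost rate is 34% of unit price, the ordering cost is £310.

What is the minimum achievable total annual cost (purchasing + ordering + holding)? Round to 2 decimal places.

£10,653,033.11

H₁ = 34%×£179 = £60.8600;  H₂ = 34%×£178.23 = £60.5982
EOQ₁ = √(2×59,250×310/60.8600) = 776.92  (< 4,100, feasible at tier 1)
EOQ₂ = √(2×59,250×310/60.5982) = 778.59  (< 4,100 → use Q = 4,100 at tier-2 price)
TC(tier 1 (EOQ₁), Q≈776.9) = £10,653,033.11
TC(tier 2, Q≈4,100.0) = £10,688,833.69
Minimum at tier 1 (EOQ₁): £10,653,033.11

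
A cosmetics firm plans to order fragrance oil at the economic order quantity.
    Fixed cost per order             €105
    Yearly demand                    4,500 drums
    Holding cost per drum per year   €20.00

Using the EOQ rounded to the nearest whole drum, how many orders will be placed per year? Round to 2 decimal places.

20.74 orders per year

EOQ = √(2DS/H) = √(2 × 4,500 × 105 / 20)
    = √(47,250.00) ≈ 217.37 → Q = 217
N = D/Q = 4,500/217 ≈ 20.737 orders/yr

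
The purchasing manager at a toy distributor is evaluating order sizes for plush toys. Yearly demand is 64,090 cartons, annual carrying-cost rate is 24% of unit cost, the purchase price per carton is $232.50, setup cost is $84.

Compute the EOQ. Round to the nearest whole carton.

439 cartons

H = i·C = 0.24 × $232.5 = $55.8000 per carton-year
Q* = √(2·D·S / H) = √(2·64,090·84 / 55.8) = √192,959.1 ≈ 439.27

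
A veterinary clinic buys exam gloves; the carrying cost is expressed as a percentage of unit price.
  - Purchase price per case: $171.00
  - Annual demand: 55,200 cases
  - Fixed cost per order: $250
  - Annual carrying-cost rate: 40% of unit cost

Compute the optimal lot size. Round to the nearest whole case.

635 cases

Holding cost per case per year: H = 40% × $171 = $68.4000
Q* = √(2·D·S / H) = √(2·55,200·250 / 68.4) = √403,508.8 ≈ 635.22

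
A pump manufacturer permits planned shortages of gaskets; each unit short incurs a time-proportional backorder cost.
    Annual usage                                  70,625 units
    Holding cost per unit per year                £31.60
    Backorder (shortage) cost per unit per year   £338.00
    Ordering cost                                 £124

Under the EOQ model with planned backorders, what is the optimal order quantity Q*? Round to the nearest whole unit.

779 units

Q* = √(2DS/H) · √((H + b)/b)
   = √(2 × 70,625 × 124 / 31.6) · √((31.6 + 338) / 338)
   = 744.495 × 1.0457 ≈ 778.52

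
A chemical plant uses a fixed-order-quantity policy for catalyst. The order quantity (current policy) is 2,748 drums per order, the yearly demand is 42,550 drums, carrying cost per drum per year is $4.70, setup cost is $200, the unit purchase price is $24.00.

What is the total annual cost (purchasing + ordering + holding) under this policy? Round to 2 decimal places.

Ordering: D/Q × S = 42,550/2,748 × $200 = $3,096.80
Holding:  Q/2 × H = 2,748/2 × $4.7 = $6,457.80
Purchase cost = D·C = 42,550 × 24 = $1,021,200.00
Total = $3,096.80 + $6,457.80 + $1,021,200.00 = $1,030,754.60

$1,030,754.60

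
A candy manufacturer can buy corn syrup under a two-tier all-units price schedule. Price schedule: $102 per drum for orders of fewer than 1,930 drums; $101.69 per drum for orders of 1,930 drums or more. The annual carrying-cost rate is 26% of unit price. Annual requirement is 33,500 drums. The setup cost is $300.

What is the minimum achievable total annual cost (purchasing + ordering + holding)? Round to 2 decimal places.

$3,437,336.27

H₁ = 26%×$102 = $26.5200;  H₂ = 26%×$101.69 = $26.4394
EOQ₁ = √(2×33,500×300/26.5200) = 870.59  (< 1,930, feasible at tier 1)
EOQ₂ = √(2×33,500×300/26.4394) = 871.91  (< 1,930 → use Q = 1,930 at tier-2 price)
TC(tier 1 (EOQ₁), Q≈870.6) = $3,440,087.92
TC(tier 2, Q≈1,930.0) = $3,437,336.27
Minimum at tier 2: $3,437,336.27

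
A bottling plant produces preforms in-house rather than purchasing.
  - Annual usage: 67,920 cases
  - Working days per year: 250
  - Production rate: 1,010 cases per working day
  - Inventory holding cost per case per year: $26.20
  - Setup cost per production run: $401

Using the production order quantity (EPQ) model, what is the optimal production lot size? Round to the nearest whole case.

1,686 cases

d = 67,920/250 = 271.6800 cases/day;  effective holding cost H(1 − d/p) = 26.2·(1 − 271.6800/1010) = 19.15246
Q* = √(2DS / H_eff) = √(2·67,920·401 / 19.15246) ≈ 1,686.45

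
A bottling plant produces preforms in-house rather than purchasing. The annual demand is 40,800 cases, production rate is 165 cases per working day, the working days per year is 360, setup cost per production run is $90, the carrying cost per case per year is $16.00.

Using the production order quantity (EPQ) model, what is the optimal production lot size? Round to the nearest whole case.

d = 40,800/360 = 113.3333 cases/day;  effective holding cost H(1 − d/p) = 16·(1 − 113.3333/165) = 5.01010
Q* = √(2DS / H_eff) = √(2·40,800·90 / 5.01010) ≈ 1,210.72

1,211 cases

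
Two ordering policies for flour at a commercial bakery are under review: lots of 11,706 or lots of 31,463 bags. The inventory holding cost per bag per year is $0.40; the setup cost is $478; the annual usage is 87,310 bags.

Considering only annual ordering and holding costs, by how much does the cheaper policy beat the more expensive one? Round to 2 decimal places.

TC(Q) = (D/Q)S + (Q/2)H
TC(11,706) = (87,310/11,706)×478 + (11,706/2)×0.4 = $5,906.40
TC(31,463) = (87,310/31,463)×478 + (31,463/2)×0.4 = $7,619.05
|ΔTC| = |$5,906.40 − $7,619.05| = $1,712.66

$1,712.66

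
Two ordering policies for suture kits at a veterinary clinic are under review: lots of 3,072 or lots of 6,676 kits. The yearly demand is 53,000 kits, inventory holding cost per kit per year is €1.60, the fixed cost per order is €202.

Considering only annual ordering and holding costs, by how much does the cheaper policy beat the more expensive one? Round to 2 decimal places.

€1,001.83

For each Q, cost = (D/Q)·S + (Q/2)·H.
TC(3,072) = (53,000/3,072)×202 + (3,072/2)×1.6 = €5,942.63
TC(6,676) = (53,000/6,676)×202 + (6,676/2)×1.6 = €6,944.45
Lots of 3,072 are cheaper by €1,001.83.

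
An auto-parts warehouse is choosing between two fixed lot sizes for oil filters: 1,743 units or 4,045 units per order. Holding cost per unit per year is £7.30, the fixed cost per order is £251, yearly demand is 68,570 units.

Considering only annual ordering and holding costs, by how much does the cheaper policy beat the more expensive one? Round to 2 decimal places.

£2,782.81

For each Q, cost = (D/Q)·S + (Q/2)·H.
TC(1,743) = (68,570/1,743)×251 + (1,743/2)×7.3 = £16,236.34
TC(4,045) = (68,570/4,045)×251 + (4,045/2)×7.3 = £19,019.15
|ΔTC| = |£16,236.34 − £19,019.15| = £2,782.81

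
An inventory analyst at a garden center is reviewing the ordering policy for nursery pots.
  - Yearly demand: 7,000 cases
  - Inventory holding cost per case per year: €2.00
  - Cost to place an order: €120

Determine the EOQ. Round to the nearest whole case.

EOQ = √(2DS/H) = √(2 × 7,000 × 120 / 2)
    = √(840,000.00) ≈ 916.52

917 cases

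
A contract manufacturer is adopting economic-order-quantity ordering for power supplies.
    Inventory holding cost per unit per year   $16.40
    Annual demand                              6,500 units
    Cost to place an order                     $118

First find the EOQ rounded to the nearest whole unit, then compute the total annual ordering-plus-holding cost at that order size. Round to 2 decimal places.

Q* = √(2·D·S / H) = √(2·6,500·118 / 16.4) = √93,536.6 ≈ 305.84 → Q = 306 units
Orders/yr = 6,500/306 = 21.242; ordering cost = 21.242 × $118 = $2,506.54
Average inventory = 306/2 = 153; holding cost = 153 × $16.4 = $2,509.20
Total = $2,506.54 + $2,509.20 = $5,015.74

$5,015.74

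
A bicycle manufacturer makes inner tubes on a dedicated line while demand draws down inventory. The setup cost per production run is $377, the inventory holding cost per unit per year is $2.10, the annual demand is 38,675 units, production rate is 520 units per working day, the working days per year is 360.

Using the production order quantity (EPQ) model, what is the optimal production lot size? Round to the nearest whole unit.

Daily demand d = 38,675/360 = 107.431; p = 520; 1 − d/p = 0.79340
EPQ = √(2DS / (H(1 − d/p)))
    = √(2 × 38,675 × 377 / (2.1 × 0.79340)) ≈ 4,183.54

4,184 units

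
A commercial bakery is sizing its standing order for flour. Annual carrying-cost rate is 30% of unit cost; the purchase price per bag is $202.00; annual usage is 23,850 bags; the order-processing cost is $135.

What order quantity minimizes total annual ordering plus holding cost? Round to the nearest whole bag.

326 bags

H = i·C = 0.3 × $202 = $60.6000 per bag-year
Q* = √(2·D·S / H) = √(2·23,850·135 / 60.6) = √106,262.4 ≈ 325.98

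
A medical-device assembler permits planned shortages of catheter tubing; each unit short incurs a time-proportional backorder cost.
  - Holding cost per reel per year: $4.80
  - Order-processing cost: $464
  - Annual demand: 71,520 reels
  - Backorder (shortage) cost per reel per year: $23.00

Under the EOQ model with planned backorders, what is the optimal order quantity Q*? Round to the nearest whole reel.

Basic EOQ = √(2·71,520·464/4.8) = 3,718.494
Backorder adjustment √((H+b)/b) = √((4.8+23)/23) = 1.0994
Q* = 3,718.494 × 1.0994 ≈ 4,088.14

4,088 reels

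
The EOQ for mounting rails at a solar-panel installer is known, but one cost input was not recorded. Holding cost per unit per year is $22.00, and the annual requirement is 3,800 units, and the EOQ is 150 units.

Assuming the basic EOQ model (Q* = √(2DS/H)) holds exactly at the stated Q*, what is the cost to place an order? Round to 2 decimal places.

EOQ relation: Q² = 2DS/H, so rearrange for the unknown.
S = Q²H / (2D) = 150² × 22 / (2 × 3,800) = 65.1316

$65.13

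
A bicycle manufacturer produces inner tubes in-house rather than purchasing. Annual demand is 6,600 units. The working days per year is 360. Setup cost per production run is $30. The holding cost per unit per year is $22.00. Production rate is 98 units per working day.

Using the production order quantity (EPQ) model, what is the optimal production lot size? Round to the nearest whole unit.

d = 6,600/360 = 18.3333 units/day;  effective holding cost H(1 − d/p) = 22·(1 − 18.3333/98) = 17.88435
Q* = √(2DS / H_eff) = √(2·6,600·30 / 17.88435) ≈ 148.80

149 units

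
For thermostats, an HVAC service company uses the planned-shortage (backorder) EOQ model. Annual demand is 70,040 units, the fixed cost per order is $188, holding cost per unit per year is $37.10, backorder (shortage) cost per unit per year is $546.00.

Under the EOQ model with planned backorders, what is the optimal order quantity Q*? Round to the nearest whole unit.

Basic EOQ = √(2·70,040·188/37.1) = 842.520
Backorder adjustment √((H+b)/b) = √((37.1+546)/546) = 1.0334
Q* = 842.520 × 1.0334 ≈ 870.67

871 units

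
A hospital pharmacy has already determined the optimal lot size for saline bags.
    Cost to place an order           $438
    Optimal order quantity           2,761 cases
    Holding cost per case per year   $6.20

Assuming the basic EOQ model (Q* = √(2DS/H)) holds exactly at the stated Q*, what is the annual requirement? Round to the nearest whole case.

From Q* = √(2DS/H) ⇒ Q*² = 2DS/H.
D = Q²H / (2S) = 2,761² × 6.2 / (2 × 438) = 53,953.60

53,954 cases per year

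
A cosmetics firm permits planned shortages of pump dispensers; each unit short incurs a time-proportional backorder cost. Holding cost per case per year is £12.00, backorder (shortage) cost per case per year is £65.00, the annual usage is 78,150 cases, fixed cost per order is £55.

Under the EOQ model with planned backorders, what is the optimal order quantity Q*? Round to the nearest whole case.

Basic EOQ = √(2·78,150·55/12) = 846.389
Backorder adjustment √((H+b)/b) = √((12+65)/65) = 1.0884
Q* = 846.389 × 1.0884 ≈ 921.21

921 cases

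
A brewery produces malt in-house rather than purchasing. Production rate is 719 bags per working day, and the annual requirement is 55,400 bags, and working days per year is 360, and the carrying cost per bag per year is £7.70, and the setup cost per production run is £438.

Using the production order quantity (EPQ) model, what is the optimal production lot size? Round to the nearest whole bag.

2,832 bags

Daily demand d = 55,400/360 = 153.889; p = 719; 1 − d/p = 0.78597
EPQ = √(2DS / (H(1 − d/p)))
    = √(2 × 55,400 × 438 / (7.7 × 0.78597)) ≈ 2,831.78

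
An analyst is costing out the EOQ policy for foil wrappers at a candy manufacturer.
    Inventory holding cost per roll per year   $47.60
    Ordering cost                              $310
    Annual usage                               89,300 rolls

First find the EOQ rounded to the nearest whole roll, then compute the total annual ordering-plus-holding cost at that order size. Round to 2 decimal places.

$51,336.36

EOQ = √(2DS/H) = √(2 × 89,300 × 310 / 47.6)
    = √(1,163,151.26) ≈ 1,078.49 → Q = 1,078 rolls
Annual ordering cost = (D/Q)·S = (89,300/1,078) × 310 = $25,679.96
Annual holding cost  = (Q/2)·H = (1,078/2) × 47.6 = $25,656.40
Total = $25,679.96 + $25,656.40 = $51,336.36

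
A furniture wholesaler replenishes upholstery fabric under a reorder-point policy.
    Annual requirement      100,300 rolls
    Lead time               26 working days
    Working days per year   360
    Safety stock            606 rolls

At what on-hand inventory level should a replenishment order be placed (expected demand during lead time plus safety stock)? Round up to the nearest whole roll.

Daily demand d = 100,300 / 360 = 278.611 rolls/day
Demand during lead time = 278.611 × 26 = 7,243.89
Reorder point = 7,243.89 + 606 = 7,849.89 → round up

7,850 rolls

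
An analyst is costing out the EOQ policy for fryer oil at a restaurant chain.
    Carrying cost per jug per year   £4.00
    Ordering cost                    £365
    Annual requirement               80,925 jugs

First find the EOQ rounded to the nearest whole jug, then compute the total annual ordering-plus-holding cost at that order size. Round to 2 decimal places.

EOQ = √(2DS/H) = √(2 × 80,925 × 365 / 4)
    = √(14,768,812.50) ≈ 3,843.02 → Q = 3,843 jugs
Orders/yr = 80,925/3,843 = 21.058; ordering cost = 21.058 × £365 = £7,686.09
Average inventory = 3,843/2 = 1921.5; holding cost = 1921.5 × £4 = £7,686.00
Total = £7,686.09 + £7,686.00 = £15,372.09

£15,372.09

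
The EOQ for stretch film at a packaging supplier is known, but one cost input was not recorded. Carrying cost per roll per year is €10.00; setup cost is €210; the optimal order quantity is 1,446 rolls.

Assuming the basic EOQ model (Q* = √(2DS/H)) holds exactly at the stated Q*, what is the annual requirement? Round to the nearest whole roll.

49,784 rolls per year

From Q* = √(2DS/H) ⇒ Q*² = 2DS/H.
D = Q²H / (2S) = 1,446² × 10 / (2 × 210) = 49,783.71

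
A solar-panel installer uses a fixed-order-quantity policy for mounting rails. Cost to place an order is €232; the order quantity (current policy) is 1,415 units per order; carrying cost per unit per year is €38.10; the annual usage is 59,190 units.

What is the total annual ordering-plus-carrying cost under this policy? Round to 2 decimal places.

Ordering: D/Q × S = 59,190/1,415 × €232 = €9,704.65
Holding:  Q/2 × H = 1,415/2 × €38.1 = €26,955.75
Total = €9,704.65 + €26,955.75 = €36,660.40

€36,660.40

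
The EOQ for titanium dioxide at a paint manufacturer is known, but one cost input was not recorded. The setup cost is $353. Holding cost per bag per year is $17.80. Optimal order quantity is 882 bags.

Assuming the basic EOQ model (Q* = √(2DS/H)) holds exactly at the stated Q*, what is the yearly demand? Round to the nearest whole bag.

EOQ relation: Q² = 2DS/H, so rearrange for the unknown.
D = Q²H / (2S) = 882² × 17.8 / (2 × 353) = 19,613.38

19,613 bags per year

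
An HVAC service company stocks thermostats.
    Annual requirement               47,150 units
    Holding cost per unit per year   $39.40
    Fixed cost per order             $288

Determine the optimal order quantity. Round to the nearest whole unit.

EOQ = √(2DS/H) = √(2 × 47,150 × 288 / 39.4)
    = √(689,299.49) ≈ 830.24

830 units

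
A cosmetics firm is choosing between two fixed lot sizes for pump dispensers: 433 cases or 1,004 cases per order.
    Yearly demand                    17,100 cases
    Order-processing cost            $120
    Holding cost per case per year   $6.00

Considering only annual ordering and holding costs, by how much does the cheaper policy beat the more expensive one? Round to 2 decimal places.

TC(Q) = (D/Q)S + (Q/2)H
TC(433) = (17,100/433)×120 + (433/2)×6 = $6,038.03
TC(1,004) = (17,100/1,004)×120 + (1,004/2)×6 = $5,055.82
|ΔTC| = |$6,038.03 − $5,055.82| = $982.21

$982.21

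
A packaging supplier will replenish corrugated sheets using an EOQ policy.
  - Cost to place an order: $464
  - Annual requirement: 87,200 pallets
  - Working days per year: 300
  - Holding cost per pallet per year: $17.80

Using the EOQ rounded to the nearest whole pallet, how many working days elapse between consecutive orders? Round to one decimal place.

7.3 days

2DS/H = 2·87,200·464/17.8 = 4,546,157.30
EOQ = √4,546,157.30 ≈ 2,132.17 → Q = 2,132 pallets
T = Q/D × 300 days = 2,132/87,200 × 300 = 7.335 days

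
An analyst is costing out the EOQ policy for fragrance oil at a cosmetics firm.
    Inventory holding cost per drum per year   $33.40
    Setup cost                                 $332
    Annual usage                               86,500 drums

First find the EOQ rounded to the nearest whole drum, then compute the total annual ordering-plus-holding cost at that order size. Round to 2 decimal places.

$43,799.12

Q* = √(2·D·S / H) = √(2·86,500·332 / 33.4) = √1,719,640.7 ≈ 1,311.35 → Q = 1,311 drums
Orders/yr = 86,500/1,311 = 65.980; ordering cost = 65.980 × $332 = $21,905.42
Average inventory = 1,311/2 = 655.5; holding cost = 655.5 × $33.4 = $21,893.70
Total = $21,905.42 + $21,893.70 = $43,799.12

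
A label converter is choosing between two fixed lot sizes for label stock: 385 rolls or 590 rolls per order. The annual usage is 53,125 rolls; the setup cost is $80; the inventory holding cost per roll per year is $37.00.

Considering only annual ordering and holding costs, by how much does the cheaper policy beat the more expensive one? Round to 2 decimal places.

TC(Q) = (D/Q)S + (Q/2)H
TC(385) = (53,125/385)×80 + (385/2)×37 = $18,161.46
TC(590) = (53,125/590)×80 + (590/2)×37 = $18,118.39
Lots of 590 are cheaper by $43.07.

$43.07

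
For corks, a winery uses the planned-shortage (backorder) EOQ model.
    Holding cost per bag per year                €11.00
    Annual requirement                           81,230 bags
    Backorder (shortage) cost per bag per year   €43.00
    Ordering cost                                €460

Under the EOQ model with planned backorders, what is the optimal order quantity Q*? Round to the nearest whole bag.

Q* = √(2DS/H) · √((H + b)/b)
   = √(2 × 81,230 × 460 / 11) · √((11 + 43) / 43)
   = 2,606.488 × 1.1206 ≈ 2,920.91

2,921 bags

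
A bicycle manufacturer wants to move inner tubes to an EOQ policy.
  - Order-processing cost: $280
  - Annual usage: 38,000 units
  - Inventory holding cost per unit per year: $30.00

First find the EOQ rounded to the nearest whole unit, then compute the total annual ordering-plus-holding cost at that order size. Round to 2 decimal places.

EOQ = √(2DS/H) = √(2 × 38,000 × 280 / 30)
    = √(709,333.33) ≈ 842.22 → Q = 842 units
Ordering: D/Q × S = 38,000/842 × $280 = $12,636.58
Holding:  Q/2 × H = 842/2 × $30 = $12,630.00
Total = $12,636.58 + $12,630.00 = $25,266.58

$25,266.58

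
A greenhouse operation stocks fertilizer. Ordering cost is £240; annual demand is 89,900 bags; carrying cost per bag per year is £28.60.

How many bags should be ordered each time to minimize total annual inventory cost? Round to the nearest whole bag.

2DS/H = 2·89,900·240/28.6 = 1,508,811.19
EOQ = √1,508,811.19 ≈ 1,228.34

1,228 bags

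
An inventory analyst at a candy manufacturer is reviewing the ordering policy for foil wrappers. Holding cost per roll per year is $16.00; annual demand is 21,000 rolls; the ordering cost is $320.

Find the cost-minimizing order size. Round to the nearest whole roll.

EOQ = √(2DS/H) = √(2 × 21,000 × 320 / 16)
    = √(840,000.00) ≈ 916.52

917 rolls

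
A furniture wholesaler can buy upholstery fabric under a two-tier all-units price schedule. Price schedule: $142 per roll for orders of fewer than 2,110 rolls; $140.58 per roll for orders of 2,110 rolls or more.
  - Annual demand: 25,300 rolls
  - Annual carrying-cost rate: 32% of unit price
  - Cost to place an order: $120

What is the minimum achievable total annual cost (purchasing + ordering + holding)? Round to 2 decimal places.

H₁ = 32%×$142 = $45.4400;  H₂ = 32%×$140.58 = $44.9856
EOQ₁ = √(2×25,300×120/45.4400) = 365.55  (< 2,110, feasible at tier 1)
EOQ₂ = √(2×25,300×120/44.9856) = 367.39  (< 2,110 → use Q = 2,110 at tier-2 price)
TC(tier 1 (EOQ₁), Q≈365.5) = $3,609,210.59
TC(tier 2, Q≈2,110.0) = $3,605,572.67
Minimum at tier 2: $3,605,572.67

$3,605,572.67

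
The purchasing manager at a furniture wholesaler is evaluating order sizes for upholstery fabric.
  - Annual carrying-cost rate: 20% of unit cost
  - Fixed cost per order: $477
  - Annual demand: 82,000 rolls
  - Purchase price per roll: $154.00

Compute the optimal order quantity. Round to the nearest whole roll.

Holding cost per roll per year: H = 20% × $154 = $30.8000
Q* = √(2·D·S / H) = √(2·82,000·477 / 30.8) = √2,539,870.1 ≈ 1,593.70

1,594 rolls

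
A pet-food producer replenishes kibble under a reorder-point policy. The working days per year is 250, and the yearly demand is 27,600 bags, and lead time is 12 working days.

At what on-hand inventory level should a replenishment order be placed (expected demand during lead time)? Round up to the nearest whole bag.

Daily demand d = 27,600 / 250 = 110.400 bags/day
Demand during lead time = 110.400 × 12 = 1,324.80
Reorder point = 1,324.80 → round up

1,325 bags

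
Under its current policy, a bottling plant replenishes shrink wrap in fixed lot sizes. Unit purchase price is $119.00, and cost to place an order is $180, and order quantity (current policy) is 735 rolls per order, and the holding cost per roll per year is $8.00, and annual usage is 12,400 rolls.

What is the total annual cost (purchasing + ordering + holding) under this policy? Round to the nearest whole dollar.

Orders/yr = 12,400/735 = 16.871; ordering cost = 16.871 × $180 = $3,036.73
Average inventory = 735/2 = 367.5; holding cost = 367.5 × $8 = $2,940.00
Purchase cost = D·C = 12,400 × 119 = $1,475,600.00
Total = $3,036.73 + $2,940.00 + $1,475,600.00 = $1,481,576.73

$1,481,577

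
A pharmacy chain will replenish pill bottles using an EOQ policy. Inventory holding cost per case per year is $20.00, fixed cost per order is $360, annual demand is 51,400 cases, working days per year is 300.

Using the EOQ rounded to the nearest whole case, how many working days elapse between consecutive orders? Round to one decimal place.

Optimal lot size Q* = (2 × 51,400 × $360 / $20)^½ ≈ 1,360.29 → Q = 1,360 cases
Days between orders = 300 / (D/Q) = 300 / 37.794 ≈ 7.938

7.9 days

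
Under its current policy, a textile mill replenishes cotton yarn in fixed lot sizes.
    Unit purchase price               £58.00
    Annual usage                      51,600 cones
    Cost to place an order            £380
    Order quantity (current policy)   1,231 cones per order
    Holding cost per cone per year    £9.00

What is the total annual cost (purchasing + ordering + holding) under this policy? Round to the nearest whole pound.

Ordering: D/Q × S = 51,600/1,231 × £380 = £15,928.51
Holding:  Q/2 × H = 1,231/2 × £9 = £5,539.50
Purchase cost = D·C = 51,600 × 58 = £2,992,800.00
Total = £15,928.51 + £5,539.50 + £2,992,800.00 = £3,014,268.01

£3,014,268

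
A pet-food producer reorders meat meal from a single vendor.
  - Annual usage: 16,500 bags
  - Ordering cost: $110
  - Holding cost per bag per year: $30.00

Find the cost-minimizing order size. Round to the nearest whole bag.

2DS/H = 2·16,500·110/30 = 121,000.00
EOQ = √121,000.00 ≈ 347.85

348 bags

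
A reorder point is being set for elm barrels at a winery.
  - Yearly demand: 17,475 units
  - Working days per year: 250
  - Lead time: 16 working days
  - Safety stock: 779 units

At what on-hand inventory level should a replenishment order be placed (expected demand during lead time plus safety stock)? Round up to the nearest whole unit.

Daily demand d = 17,475 / 250 = 69.900 units/day
Demand during lead time = 69.900 × 16 = 1,118.40
Reorder point = 1,118.40 + 779 = 1,897.40 → round up

1,898 units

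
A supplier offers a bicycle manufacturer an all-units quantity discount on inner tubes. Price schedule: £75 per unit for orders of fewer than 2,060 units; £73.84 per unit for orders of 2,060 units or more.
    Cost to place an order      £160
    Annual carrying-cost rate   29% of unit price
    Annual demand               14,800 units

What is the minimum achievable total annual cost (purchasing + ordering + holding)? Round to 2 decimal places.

£1,116,037.52

H₁ = 29%×£75 = £21.7500;  H₂ = 29%×£73.84 = £21.4136
EOQ₁ = √(2×14,800×160/21.7500) = 466.63  (< 2,060, feasible at tier 1)
EOQ₂ = √(2×14,800×160/21.4136) = 470.28  (< 2,060 → use Q = 2,060 at tier-2 price)
TC(tier 1 (EOQ₁), Q≈466.6) = £1,120,149.29
TC(tier 2, Q≈2,060.0) = £1,116,037.52
Minimum at tier 2: £1,116,037.52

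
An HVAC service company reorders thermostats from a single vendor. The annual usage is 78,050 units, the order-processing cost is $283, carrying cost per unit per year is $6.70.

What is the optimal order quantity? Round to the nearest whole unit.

EOQ = √(2DS/H) = √(2 × 78,050 × 283 / 6.7)
    = √(6,593,477.61) ≈ 2,567.78

2,568 units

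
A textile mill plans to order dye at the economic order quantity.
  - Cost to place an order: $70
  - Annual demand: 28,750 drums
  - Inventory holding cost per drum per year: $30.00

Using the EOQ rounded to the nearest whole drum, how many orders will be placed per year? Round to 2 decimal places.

Q* = √(2·D·S / H) = √(2·28,750·70 / 30) = √134,166.7 ≈ 366.29 → Q = 366
N = D/Q = 28,750/366 ≈ 78.552 orders/yr

78.55 orders per year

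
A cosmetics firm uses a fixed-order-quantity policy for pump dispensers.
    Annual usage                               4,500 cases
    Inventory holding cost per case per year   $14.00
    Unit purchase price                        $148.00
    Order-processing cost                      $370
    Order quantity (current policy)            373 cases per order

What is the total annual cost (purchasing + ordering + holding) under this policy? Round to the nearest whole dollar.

$673,075

Orders/yr = 4,500/373 = 12.064; ordering cost = 12.064 × $370 = $4,463.81
Average inventory = 373/2 = 186.5; holding cost = 186.5 × $14 = $2,611.00
Purchase cost = D·C = 4,500 × 148 = $666,000.00
Total = $4,463.81 + $2,611.00 + $666,000.00 = $673,074.81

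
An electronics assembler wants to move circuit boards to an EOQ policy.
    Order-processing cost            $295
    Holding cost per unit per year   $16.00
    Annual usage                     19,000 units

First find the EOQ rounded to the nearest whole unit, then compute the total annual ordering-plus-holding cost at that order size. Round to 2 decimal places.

Q* = √(2·D·S / H) = √(2·19,000·295 / 16) = √700,625.0 ≈ 837.03 → Q = 837 units
Orders/yr = 19,000/837 = 22.700; ordering cost = 22.700 × $295 = $6,696.54
Average inventory = 837/2 = 418.5; holding cost = 418.5 × $16 = $6,696.00
Total = $6,696.54 + $6,696.00 = $13,392.54

$13,392.54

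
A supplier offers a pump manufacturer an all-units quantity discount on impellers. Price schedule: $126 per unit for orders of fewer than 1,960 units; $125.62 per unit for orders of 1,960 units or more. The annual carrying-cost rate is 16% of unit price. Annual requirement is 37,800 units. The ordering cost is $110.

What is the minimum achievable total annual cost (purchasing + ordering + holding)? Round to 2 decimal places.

$4,770,254.64

H₁ = 16%×$126 = $20.1600;  H₂ = 16%×$125.62 = $20.0992
EOQ₁ = √(2×37,800×110/20.1600) = 642.26  (< 1,960, feasible at tier 1)
EOQ₂ = √(2×37,800×110/20.0992) = 643.23  (< 1,960 → use Q = 1,960 at tier-2 price)
TC(tier 1 (EOQ₁), Q≈642.3) = $4,775,747.99
TC(tier 2, Q≈1,960.0) = $4,770,254.64
Minimum at tier 2: $4,770,254.64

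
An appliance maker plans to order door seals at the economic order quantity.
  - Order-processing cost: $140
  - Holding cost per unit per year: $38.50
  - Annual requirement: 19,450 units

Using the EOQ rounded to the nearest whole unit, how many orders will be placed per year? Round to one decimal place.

EOQ = √(2DS/H) = √(2 × 19,450 × 140 / 38.5)
    = √(141,454.55) ≈ 376.10 → Q = 376
N = D/Q = 19,450/376 ≈ 51.729 orders/yr

51.7 orders per year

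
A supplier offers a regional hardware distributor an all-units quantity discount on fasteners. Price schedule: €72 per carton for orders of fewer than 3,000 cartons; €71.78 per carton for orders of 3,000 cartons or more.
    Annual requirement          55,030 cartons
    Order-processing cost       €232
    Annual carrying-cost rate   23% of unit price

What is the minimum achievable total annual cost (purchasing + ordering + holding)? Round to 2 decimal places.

H₁ = 23%×€72 = €16.5600;  H₂ = 23%×€71.78 = €16.5094
EOQ₁ = √(2×55,030×232/16.5600) = 1,241.73  (< 3,000, feasible at tier 1)
EOQ₂ = √(2×55,030×232/16.5094) = 1,243.64  (< 3,000 → use Q = 3,000 at tier-2 price)
TC(tier 1 (EOQ₁), Q≈1,241.7) = €3,982,723.12
TC(tier 2, Q≈3,000.0) = €3,979,073.15
Minimum at tier 2: €3,979,073.15

€3,979,073.15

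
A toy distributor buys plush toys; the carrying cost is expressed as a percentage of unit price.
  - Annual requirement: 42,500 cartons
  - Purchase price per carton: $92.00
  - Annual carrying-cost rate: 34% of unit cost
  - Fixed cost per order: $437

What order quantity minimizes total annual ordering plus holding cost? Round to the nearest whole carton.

1,090 cartons

Carrying cost H = $92 × 34% = $31.2800/carton/yr
2DS/H = 2·42,500·437/31.28 = 1,187,500.00
EOQ = √1,187,500.00 ≈ 1,089.72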